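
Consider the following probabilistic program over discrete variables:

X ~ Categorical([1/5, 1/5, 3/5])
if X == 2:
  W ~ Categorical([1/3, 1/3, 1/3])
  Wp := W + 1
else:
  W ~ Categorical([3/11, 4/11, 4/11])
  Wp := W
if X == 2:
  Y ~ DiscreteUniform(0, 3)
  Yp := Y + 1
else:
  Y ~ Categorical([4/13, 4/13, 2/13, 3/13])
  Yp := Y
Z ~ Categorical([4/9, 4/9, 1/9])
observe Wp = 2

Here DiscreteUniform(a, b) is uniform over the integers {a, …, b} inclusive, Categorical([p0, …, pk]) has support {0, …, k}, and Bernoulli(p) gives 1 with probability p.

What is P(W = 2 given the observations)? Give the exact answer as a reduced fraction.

Enumerate traces; 36 have nonzero weight after conditioning:
  (X=0, W=2, Y=0, Z=0) weight 64/6435
  (X=0, W=2, Y=0, Z=1) weight 64/6435
  (X=0, W=2, Y=0, Z=2) weight 16/6435
  (X=0, W=2, Y=1, Z=0) weight 64/6435
  (X=0, W=2, Y=1, Z=1) weight 64/6435
  (X=0, W=2, Y=1, Z=2) weight 16/6435
  (X=0, W=2, Y=2, Z=0) weight 32/6435
  (X=0, W=2, Y=2, Z=1) weight 32/6435
  (X=2, W=1, Y=0, Z=0) weight 1/45
  … 27 more
Group by W:
  weight(W=1) = 1/5
  weight(W=2) = 8/55
Total weight = 1/5 + 8/55 = 19/55
P(W=1 | obs) = 1/5 / 19/55 = 11/19
P(W=2 | obs) = 8/55 / 19/55 = 8/19

P(W = 2 | obs) = 8/19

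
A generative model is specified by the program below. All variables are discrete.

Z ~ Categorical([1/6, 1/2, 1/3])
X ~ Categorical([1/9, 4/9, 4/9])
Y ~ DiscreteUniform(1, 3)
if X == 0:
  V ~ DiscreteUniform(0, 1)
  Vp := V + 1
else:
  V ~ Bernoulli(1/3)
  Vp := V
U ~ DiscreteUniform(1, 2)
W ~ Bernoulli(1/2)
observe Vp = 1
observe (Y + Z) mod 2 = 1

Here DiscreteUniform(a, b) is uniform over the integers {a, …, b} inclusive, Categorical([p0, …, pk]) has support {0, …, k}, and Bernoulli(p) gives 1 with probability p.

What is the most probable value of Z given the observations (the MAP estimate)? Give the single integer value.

Enumerate traces; 60 have nonzero weight after conditioning:
  (Z=0, X=0, Y=1, V=0, U=1, W=0) weight 1/1296
  (Z=0, X=0, Y=1, V=0, U=1, W=1) weight 1/1296
  (Z=0, X=0, Y=1, V=0, U=2, W=0) weight 1/1296
  (Z=0, X=0, Y=1, V=0, U=2, W=1) weight 1/1296
  (Z=0, X=0, Y=3, V=0, U=1, W=0) weight 1/1296
  (Z=0, X=0, Y=3, V=0, U=1, W=1) weight 1/1296
  (Z=0, X=0, Y=3, V=0, U=2, W=0) weight 1/1296
  (Z=0, X=0, Y=3, V=0, U=2, W=1) weight 1/1296
  (Z=1, X=0, Y=2, V=0, U=1, W=0) weight 1/432
  (Z=2, X=0, Y=1, V=0, U=1, W=0) weight 1/648
  … 50 more
Group by Z:
  weight(Z=0) = 19/486
  weight(Z=1) = 19/324
  weight(Z=2) = 19/243
Total weight = 19/486 + 19/324 + 19/243 = 19/108
P(Z=0 | obs) = 19/486 / 19/108 = 2/9
P(Z=1 | obs) = 19/324 / 19/108 = 1/3
P(Z=2 | obs) = 19/243 / 19/108 = 4/9
argmax = 2

argmax_v P(Z = v | obs) = 2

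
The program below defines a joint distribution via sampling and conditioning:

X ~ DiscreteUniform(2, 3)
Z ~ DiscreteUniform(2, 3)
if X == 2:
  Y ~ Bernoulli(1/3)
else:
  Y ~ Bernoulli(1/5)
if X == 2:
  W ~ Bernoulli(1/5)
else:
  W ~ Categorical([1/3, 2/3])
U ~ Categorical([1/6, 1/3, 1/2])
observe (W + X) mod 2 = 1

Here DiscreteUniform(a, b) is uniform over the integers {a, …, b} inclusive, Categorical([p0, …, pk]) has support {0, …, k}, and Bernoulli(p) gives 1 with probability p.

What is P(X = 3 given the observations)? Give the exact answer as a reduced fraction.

Enumerate traces; 24 have nonzero weight after conditioning:
  (X=2, Z=2, Y=0, W=1, U=0) weight 1/180
  (X=2, Z=2, Y=0, W=1, U=1) weight 1/90
  (X=2, Z=2, Y=0, W=1, U=2) weight 1/60
  (X=2, Z=2, Y=1, W=1, U=0) weight 1/360
  (X=2, Z=2, Y=1, W=1, U=1) weight 1/180
  (X=2, Z=2, Y=1, W=1, U=2) weight 1/120
  (X=2, Z=3, Y=0, W=1, U=0) weight 1/180
  (X=2, Z=3, Y=0, W=1, U=1) weight 1/90
  (X=3, Z=2, Y=0, W=0, U=0) weight 1/90
  … 15 more
Group by X:
  weight(X=2) = 1/10
  weight(X=3) = 1/6
Total weight = 1/10 + 1/6 = 4/15
P(X=2 | obs) = 1/10 / 4/15 = 3/8
P(X=3 | obs) = 1/6 / 4/15 = 5/8

P(X = 3 | obs) = 5/8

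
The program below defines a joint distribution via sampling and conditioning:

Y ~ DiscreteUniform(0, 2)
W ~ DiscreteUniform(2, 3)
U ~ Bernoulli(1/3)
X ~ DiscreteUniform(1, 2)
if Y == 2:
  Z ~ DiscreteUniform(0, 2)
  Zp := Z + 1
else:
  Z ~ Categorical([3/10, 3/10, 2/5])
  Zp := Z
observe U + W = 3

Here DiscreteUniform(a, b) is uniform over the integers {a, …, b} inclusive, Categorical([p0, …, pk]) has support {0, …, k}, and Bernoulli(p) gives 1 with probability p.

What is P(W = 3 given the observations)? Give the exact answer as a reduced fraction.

Enumerate traces; 36 have nonzero weight after conditioning:
  (Y=0, W=2, U=1, X=1, Z=0) weight 1/120
  (Y=0, W=2, U=1, X=1, Z=1) weight 1/120
  (Y=0, W=2, U=1, X=1, Z=2) weight 1/90
  (Y=0, W=2, U=1, X=2, Z=0) weight 1/120
  (Y=0, W=2, U=1, X=2, Z=1) weight 1/120
  (Y=0, W=2, U=1, X=2, Z=2) weight 1/90
  (Y=0, W=3, U=0, X=1, Z=0) weight 1/60
  (Y=0, W=3, U=0, X=1, Z=1) weight 1/60
  … 28 more
Group by W:
  weight(W=2) = 1/6
  weight(W=3) = 1/3
Total weight = 1/6 + 1/3 = 1/2
P(W=2 | obs) = 1/6 / 1/2 = 1/3
P(W=3 | obs) = 1/3 / 1/2 = 2/3

P(W = 3 | obs) = 2/3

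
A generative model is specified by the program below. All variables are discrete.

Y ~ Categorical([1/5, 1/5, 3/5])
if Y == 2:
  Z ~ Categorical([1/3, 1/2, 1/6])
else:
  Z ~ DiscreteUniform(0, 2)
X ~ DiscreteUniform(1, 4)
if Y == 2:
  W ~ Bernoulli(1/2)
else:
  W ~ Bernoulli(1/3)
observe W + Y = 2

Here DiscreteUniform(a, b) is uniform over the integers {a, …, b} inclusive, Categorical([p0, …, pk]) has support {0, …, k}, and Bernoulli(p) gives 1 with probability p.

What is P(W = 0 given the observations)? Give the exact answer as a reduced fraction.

P(W = 0 | obs) = 9/11

Enumerate traces; 24 have nonzero weight after conditioning:
  (Y=1, Z=0, X=1, W=1) weight 1/180
  (Y=1, Z=0, X=2, W=1) weight 1/180
  (Y=1, Z=0, X=3, W=1) weight 1/180
  (Y=1, Z=0, X=4, W=1) weight 1/180
  (Y=1, Z=1, X=1, W=1) weight 1/180
  (Y=1, Z=1, X=2, W=1) weight 1/180
  (Y=1, Z=1, X=3, W=1) weight 1/180
  (Y=1, Z=1, X=4, W=1) weight 1/180
  (Y=2, Z=0, X=1, W=0) weight 1/40
  … 15 more
Group by W:
  weight(W=0) = 3/10
  weight(W=1) = 1/15
Total weight = 3/10 + 1/15 = 11/30
P(W=0 | obs) = 3/10 / 11/30 = 9/11
P(W=1 | obs) = 1/15 / 11/30 = 2/11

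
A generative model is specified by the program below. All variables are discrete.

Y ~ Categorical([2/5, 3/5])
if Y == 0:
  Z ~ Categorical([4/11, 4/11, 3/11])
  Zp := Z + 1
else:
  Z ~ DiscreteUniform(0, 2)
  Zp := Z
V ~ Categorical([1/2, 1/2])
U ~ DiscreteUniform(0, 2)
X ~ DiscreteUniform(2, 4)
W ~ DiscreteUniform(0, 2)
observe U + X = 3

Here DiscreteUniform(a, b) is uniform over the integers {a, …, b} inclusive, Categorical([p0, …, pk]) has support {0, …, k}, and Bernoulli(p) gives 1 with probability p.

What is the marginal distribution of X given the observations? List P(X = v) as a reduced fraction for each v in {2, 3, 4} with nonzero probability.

P(X=2) = 1/2, P(X=3) = 1/2

Enumerate traces; 72 have nonzero weight after conditioning:
  (Y=0, Z=0, V=0, U=0, X=3, W=0) weight 4/1485
  (Y=0, Z=0, V=0, U=0, X=3, W=1) weight 4/1485
  (Y=0, Z=0, V=0, U=0, X=3, W=2) weight 4/1485
  (Y=0, Z=0, V=0, U=1, X=2, W=0) weight 4/1485
  (Y=0, Z=0, V=0, U=1, X=2, W=1) weight 4/1485
  (Y=0, Z=0, V=0, U=1, X=2, W=2) weight 4/1485
  (Y=0, Z=0, V=1, U=0, X=3, W=0) weight 4/1485
  (Y=0, Z=0, V=1, U=0, X=3, W=1) weight 4/1485
  … 64 more
Group by X:
  weight(X=2) = 1/9
  weight(X=3) = 1/9
Total weight = 1/9 + 1/9 = 2/9
P(X=2 | obs) = 1/9 / 2/9 = 1/2
P(X=3 | obs) = 1/9 / 2/9 = 1/2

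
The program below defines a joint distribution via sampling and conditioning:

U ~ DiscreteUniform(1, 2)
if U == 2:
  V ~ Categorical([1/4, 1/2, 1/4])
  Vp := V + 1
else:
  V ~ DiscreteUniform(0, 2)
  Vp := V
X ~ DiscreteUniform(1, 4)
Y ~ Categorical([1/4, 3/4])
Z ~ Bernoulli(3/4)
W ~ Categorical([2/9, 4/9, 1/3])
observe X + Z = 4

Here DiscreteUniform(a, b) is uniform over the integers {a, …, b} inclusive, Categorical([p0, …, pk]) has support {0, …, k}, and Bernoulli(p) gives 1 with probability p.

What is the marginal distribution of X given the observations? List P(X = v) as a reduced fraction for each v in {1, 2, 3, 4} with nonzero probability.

Enumerate traces; 72 have nonzero weight after conditioning:
  (U=1, V=0, X=3, Y=0, Z=1, W=0) weight 1/576
  (U=1, V=0, X=3, Y=0, Z=1, W=1) weight 1/288
  (U=1, V=0, X=3, Y=0, Z=1, W=2) weight 1/384
  (U=1, V=0, X=3, Y=1, Z=1, W=0) weight 1/192
  (U=1, V=0, X=3, Y=1, Z=1, W=1) weight 1/96
  (U=1, V=0, X=3, Y=1, Z=1, W=2) weight 1/128
  (U=1, V=0, X=4, Y=0, Z=0, W=0) weight 1/1728
  (U=1, V=0, X=4, Y=0, Z=0, W=1) weight 1/864
  … 64 more
Group by X:
  weight(X=3) = 3/16
  weight(X=4) = 1/16
Total weight = 3/16 + 1/16 = 1/4
P(X=3 | obs) = 3/16 / 1/4 = 3/4
P(X=4 | obs) = 1/16 / 1/4 = 1/4

P(X=3) = 3/4, P(X=4) = 1/4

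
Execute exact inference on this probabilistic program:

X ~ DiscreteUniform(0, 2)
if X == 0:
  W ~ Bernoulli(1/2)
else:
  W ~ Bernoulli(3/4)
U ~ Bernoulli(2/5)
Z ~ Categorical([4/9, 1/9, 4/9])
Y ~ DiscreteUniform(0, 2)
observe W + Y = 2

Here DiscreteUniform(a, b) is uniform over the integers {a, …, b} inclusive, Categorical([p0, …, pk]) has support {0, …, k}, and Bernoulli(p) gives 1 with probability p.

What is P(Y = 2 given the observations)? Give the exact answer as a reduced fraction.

Enumerate traces; 36 have nonzero weight after conditioning:
  (X=0, W=0, U=0, Z=0, Y=2) weight 2/135
  (X=0, W=0, U=0, Z=1, Y=2) weight 1/270
  (X=0, W=0, U=0, Z=2, Y=2) weight 2/135
  (X=0, W=0, U=1, Z=0, Y=2) weight 4/405
  (X=0, W=0, U=1, Z=1, Y=2) weight 1/405
  (X=0, W=0, U=1, Z=2, Y=2) weight 4/405
  (X=0, W=1, U=0, Z=0, Y=1) weight 2/135
  (X=0, W=1, U=0, Z=1, Y=1) weight 1/270
  … 28 more
Group by Y:
  weight(Y=1) = 2/9
  weight(Y=2) = 1/9
Total weight = 2/9 + 1/9 = 1/3
P(Y=1 | obs) = 2/9 / 1/3 = 2/3
P(Y=2 | obs) = 1/9 / 1/3 = 1/3

P(Y = 2 | obs) = 1/3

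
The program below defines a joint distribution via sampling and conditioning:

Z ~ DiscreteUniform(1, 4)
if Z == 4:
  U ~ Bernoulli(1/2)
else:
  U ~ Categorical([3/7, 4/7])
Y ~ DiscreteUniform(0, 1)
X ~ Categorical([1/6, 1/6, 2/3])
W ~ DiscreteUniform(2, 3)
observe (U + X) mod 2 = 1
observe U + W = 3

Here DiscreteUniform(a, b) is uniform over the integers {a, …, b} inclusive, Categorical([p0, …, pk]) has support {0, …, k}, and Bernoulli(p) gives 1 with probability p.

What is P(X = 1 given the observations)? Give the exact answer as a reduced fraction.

Enumerate traces; 24 have nonzero weight after conditioning:
  (Z=1, U=0, Y=0, X=1, W=3) weight 1/224
  (Z=1, U=0, Y=1, X=1, W=3) weight 1/224
  (Z=1, U=1, Y=0, X=0, W=2) weight 1/168
  (Z=1, U=1, Y=0, X=2, W=2) weight 1/42
  (Z=1, U=1, Y=1, X=0, W=2) weight 1/168
  (Z=1, U=1, Y=1, X=2, W=2) weight 1/42
  (Z=2, U=0, Y=0, X=1, W=3) weight 1/224
  (Z=2, U=0, Y=1, X=1, W=3) weight 1/224
  … 16 more
Group by X:
  weight(X=0) = 31/672
  weight(X=1) = 25/672
  weight(X=2) = 31/168
Total weight = 31/672 + 25/672 + 31/168 = 15/56
P(X=0 | obs) = 31/672 / 15/56 = 31/180
P(X=1 | obs) = 25/672 / 15/56 = 5/36
P(X=2 | obs) = 31/168 / 15/56 = 31/45

P(X = 1 | obs) = 5/36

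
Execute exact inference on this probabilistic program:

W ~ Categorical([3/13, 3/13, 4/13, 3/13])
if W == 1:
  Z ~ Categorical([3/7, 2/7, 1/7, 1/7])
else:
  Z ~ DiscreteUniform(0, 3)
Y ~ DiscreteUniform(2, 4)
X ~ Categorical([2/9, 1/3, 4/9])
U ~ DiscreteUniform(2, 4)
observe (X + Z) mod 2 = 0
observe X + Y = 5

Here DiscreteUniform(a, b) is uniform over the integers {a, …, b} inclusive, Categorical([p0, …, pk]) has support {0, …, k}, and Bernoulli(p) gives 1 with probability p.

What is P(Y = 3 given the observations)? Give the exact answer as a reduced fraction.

Enumerate traces; 48 have nonzero weight after conditioning:
  (W=0, Z=0, Y=3, X=2, U=2) weight 1/351
  (W=0, Z=0, Y=3, X=2, U=3) weight 1/351
  (W=0, Z=0, Y=3, X=2, U=4) weight 1/351
  (W=0, Z=1, Y=4, X=1, U=2) weight 1/468
  (W=0, Z=1, Y=4, X=1, U=3) weight 1/468
  (W=0, Z=1, Y=4, X=1, U=4) weight 1/468
  (W=0, Z=2, Y=3, X=2, U=2) weight 1/351
  (W=0, Z=2, Y=3, X=2, U=3) weight 1/351
  … 40 more
Group by Y:
  weight(Y=3) = 188/2457
  weight(Y=4) = 44/819
Total weight = 188/2457 + 44/819 = 320/2457
P(Y=3 | obs) = 188/2457 / 320/2457 = 47/80
P(Y=4 | obs) = 44/819 / 320/2457 = 33/80

P(Y = 3 | obs) = 47/80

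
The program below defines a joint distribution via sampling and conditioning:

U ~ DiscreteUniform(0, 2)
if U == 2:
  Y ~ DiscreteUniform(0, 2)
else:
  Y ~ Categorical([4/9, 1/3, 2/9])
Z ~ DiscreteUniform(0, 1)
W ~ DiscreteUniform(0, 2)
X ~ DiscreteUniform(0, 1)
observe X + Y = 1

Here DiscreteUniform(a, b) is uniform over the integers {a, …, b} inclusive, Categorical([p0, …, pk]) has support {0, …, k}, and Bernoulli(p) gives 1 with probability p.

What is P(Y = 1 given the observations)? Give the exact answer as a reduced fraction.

Enumerate traces; 36 have nonzero weight after conditioning:
  (U=0, Y=0, Z=0, W=0, X=1) weight 1/81
  (U=0, Y=0, Z=0, W=1, X=1) weight 1/81
  (U=0, Y=0, Z=0, W=2, X=1) weight 1/81
  (U=0, Y=0, Z=1, W=0, X=1) weight 1/81
  (U=0, Y=0, Z=1, W=1, X=1) weight 1/81
  (U=0, Y=0, Z=1, W=2, X=1) weight 1/81
  (U=0, Y=1, Z=0, W=0, X=0) weight 1/108
  (U=0, Y=1, Z=0, W=1, X=0) weight 1/108
  … 28 more
Group by Y:
  weight(Y=0) = 11/54
  weight(Y=1) = 1/6
Total weight = 11/54 + 1/6 = 10/27
P(Y=0 | obs) = 11/54 / 10/27 = 11/20
P(Y=1 | obs) = 1/6 / 10/27 = 9/20

P(Y = 1 | obs) = 9/20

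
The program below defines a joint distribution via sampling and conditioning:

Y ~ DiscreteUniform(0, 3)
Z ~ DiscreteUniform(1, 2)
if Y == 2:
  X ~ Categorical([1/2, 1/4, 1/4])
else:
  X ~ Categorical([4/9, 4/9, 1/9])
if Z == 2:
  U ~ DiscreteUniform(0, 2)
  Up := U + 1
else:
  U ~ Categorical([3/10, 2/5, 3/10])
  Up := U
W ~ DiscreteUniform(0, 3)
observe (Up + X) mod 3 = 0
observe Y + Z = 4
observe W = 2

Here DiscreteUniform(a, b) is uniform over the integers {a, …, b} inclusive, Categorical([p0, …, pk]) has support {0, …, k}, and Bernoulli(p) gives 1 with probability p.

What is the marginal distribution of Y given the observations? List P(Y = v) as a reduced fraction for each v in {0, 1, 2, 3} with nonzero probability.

P(Y=2) = 15/29, P(Y=3) = 14/29

Enumerate traces; 6 have nonzero weight after conditioning:
  (Y=2, Z=2, X=0, U=2, W=2) weight 1/192
  (Y=2, Z=2, X=1, U=1, W=2) weight 1/384
  (Y=2, Z=2, X=2, U=0, W=2) weight 1/384
  (Y=3, Z=1, X=0, U=0, W=2) weight 1/240
  (Y=3, Z=1, X=1, U=2, W=2) weight 1/240
  (Y=3, Z=1, X=2, U=1, W=2) weight 1/720
Group by Y:
  weight(Y=2) = 1/96
  weight(Y=3) = 7/720
Total weight = 1/96 + 7/720 = 29/1440
P(Y=2 | obs) = 1/96 / 29/1440 = 15/29
P(Y=3 | obs) = 7/720 / 29/1440 = 14/29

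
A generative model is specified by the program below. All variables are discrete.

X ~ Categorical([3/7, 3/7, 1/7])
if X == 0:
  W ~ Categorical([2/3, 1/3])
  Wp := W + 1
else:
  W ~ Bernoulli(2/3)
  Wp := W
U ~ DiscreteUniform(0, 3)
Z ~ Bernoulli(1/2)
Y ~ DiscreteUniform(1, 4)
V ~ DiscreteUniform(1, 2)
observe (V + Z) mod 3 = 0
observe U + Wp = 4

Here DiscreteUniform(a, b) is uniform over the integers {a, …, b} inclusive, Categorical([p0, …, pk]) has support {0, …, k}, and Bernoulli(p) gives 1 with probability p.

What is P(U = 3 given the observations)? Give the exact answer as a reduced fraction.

P(U = 3 | obs) = 14/17

Enumerate traces; 16 have nonzero weight after conditioning:
  (X=0, W=0, U=3, Z=1, Y=1, V=2) weight 1/224
  (X=0, W=0, U=3, Z=1, Y=2, V=2) weight 1/224
  (X=0, W=0, U=3, Z=1, Y=3, V=2) weight 1/224
  (X=0, W=0, U=3, Z=1, Y=4, V=2) weight 1/224
  (X=0, W=1, U=2, Z=1, Y=1, V=2) weight 1/448
  (X=0, W=1, U=2, Z=1, Y=2, V=2) weight 1/448
  (X=0, W=1, U=2, Z=1, Y=3, V=2) weight 1/448
  (X=0, W=1, U=2, Z=1, Y=4, V=2) weight 1/448
  … 8 more
Group by U:
  weight(U=2) = 1/112
  weight(U=3) = 1/24
Total weight = 1/112 + 1/24 = 17/336
P(U=2 | obs) = 1/112 / 17/336 = 3/17
P(U=3 | obs) = 1/24 / 17/336 = 14/17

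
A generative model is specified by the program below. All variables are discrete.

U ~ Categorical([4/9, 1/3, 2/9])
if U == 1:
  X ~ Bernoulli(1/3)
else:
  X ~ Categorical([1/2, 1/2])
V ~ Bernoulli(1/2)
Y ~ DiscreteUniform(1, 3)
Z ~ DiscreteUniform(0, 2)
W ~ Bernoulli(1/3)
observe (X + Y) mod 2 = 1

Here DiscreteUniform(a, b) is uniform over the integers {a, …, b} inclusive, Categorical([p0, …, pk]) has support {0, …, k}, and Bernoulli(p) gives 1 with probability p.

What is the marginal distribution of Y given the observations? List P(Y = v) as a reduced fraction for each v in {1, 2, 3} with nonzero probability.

P(Y=1) = 5/14, P(Y=2) = 2/7, P(Y=3) = 5/14

Enumerate traces; 108 have nonzero weight after conditioning:
  (U=0, X=0, V=0, Y=1, Z=0, W=0) weight 2/243
  (U=0, X=0, V=0, Y=1, Z=0, W=1) weight 1/243
  (U=0, X=0, V=0, Y=1, Z=1, W=0) weight 2/243
  (U=0, X=0, V=0, Y=1, Z=1, W=1) weight 1/243
  (U=0, X=0, V=0, Y=1, Z=2, W=0) weight 2/243
  (U=0, X=0, V=0, Y=1, Z=2, W=1) weight 1/243
  (U=0, X=0, V=0, Y=3, Z=0, W=0) weight 2/243
  (U=0, X=0, V=0, Y=3, Z=0, W=1) weight 1/243
  (U=0, X=1, V=0, Y=2, Z=0, W=0) weight 2/243
  … 99 more
Group by Y:
  weight(Y=1) = 5/27
  weight(Y=2) = 4/27
  weight(Y=3) = 5/27
Total weight = 5/27 + 4/27 + 5/27 = 14/27
P(Y=1 | obs) = 5/27 / 14/27 = 5/14
P(Y=2 | obs) = 4/27 / 14/27 = 2/7
P(Y=3 | obs) = 5/27 / 14/27 = 5/14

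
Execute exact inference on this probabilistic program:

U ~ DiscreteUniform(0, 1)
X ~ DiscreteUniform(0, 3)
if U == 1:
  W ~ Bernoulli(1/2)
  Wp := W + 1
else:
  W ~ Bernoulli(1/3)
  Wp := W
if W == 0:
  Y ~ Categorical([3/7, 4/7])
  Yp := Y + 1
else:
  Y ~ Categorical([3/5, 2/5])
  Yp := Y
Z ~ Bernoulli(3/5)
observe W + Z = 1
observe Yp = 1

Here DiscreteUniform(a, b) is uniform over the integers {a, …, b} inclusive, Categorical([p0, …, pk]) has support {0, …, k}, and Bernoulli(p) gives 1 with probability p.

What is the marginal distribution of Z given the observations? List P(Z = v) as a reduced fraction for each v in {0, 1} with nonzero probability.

Enumerate traces; 16 have nonzero weight after conditioning:
  (U=0, X=0, W=0, Y=0, Z=1) weight 3/140
  (U=0, X=0, W=1, Y=1, Z=0) weight 1/150
  (U=0, X=1, W=0, Y=0, Z=1) weight 3/140
  (U=0, X=1, W=1, Y=1, Z=0) weight 1/150
  (U=0, X=2, W=0, Y=0, Z=1) weight 3/140
  (U=0, X=2, W=1, Y=1, Z=0) weight 1/150
  (U=0, X=3, W=0, Y=0, Z=1) weight 3/140
  (U=0, X=3, W=1, Y=1, Z=0) weight 1/150
  … 8 more
Group by Z:
  weight(Z=0) = 1/15
  weight(Z=1) = 3/20
Total weight = 1/15 + 3/20 = 13/60
P(Z=0 | obs) = 1/15 / 13/60 = 4/13
P(Z=1 | obs) = 3/20 / 13/60 = 9/13

P(Z=0) = 4/13, P(Z=1) = 9/13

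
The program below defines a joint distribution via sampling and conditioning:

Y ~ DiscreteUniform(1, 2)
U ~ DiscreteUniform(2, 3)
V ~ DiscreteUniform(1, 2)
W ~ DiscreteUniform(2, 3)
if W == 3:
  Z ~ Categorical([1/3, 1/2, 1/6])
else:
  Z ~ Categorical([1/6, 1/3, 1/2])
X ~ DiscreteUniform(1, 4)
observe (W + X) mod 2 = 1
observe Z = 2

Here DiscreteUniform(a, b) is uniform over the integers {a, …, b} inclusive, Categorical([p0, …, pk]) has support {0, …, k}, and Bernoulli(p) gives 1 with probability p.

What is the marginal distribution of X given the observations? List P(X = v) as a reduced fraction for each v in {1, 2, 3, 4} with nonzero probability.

Enumerate traces; 32 have nonzero weight after conditioning:
  (Y=1, U=2, V=1, W=2, Z=2, X=1) weight 1/128
  (Y=1, U=2, V=1, W=2, Z=2, X=3) weight 1/128
  (Y=1, U=2, V=1, W=3, Z=2, X=2) weight 1/384
  (Y=1, U=2, V=1, W=3, Z=2, X=4) weight 1/384
  (Y=1, U=2, V=2, W=2, Z=2, X=1) weight 1/128
  (Y=1, U=2, V=2, W=2, Z=2, X=3) weight 1/128
  (Y=1, U=2, V=2, W=3, Z=2, X=2) weight 1/384
  (Y=1, U=2, V=2, W=3, Z=2, X=4) weight 1/384
  … 24 more
Group by X:
  weight(X=1) = 1/16
  weight(X=2) = 1/48
  weight(X=3) = 1/16
  weight(X=4) = 1/48
Total weight = 1/16 + 1/48 + 1/16 + 1/48 = 1/6
P(X=1 | obs) = 1/16 / 1/6 = 3/8
P(X=2 | obs) = 1/48 / 1/6 = 1/8
P(X=3 | obs) = 1/16 / 1/6 = 3/8
P(X=4 | obs) = 1/48 / 1/6 = 1/8

P(X=1) = 3/8, P(X=2) = 1/8, P(X=3) = 3/8, P(X=4) = 1/8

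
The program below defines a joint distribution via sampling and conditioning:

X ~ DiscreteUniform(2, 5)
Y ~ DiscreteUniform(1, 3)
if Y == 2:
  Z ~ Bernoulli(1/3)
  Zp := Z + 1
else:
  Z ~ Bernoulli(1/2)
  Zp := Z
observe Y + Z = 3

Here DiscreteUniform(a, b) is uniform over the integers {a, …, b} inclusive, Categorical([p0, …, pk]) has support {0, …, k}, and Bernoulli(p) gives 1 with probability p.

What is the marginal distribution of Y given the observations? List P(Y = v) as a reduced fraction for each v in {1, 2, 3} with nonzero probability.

Enumerate traces; 8 have nonzero weight after conditioning:
  (X=2, Y=2, Z=1) weight 1/36
  (X=2, Y=3, Z=0) weight 1/24
  (X=3, Y=2, Z=1) weight 1/36
  (X=3, Y=3, Z=0) weight 1/24
  (X=4, Y=2, Z=1) weight 1/36
  (X=4, Y=3, Z=0) weight 1/24
  (X=5, Y=2, Z=1) weight 1/36
  (X=5, Y=3, Z=0) weight 1/24
Group by Y:
  weight(Y=2) = 1/9
  weight(Y=3) = 1/6
Total weight = 1/9 + 1/6 = 5/18
P(Y=2 | obs) = 1/9 / 5/18 = 2/5
P(Y=3 | obs) = 1/6 / 5/18 = 3/5

P(Y=2) = 2/5, P(Y=3) = 3/5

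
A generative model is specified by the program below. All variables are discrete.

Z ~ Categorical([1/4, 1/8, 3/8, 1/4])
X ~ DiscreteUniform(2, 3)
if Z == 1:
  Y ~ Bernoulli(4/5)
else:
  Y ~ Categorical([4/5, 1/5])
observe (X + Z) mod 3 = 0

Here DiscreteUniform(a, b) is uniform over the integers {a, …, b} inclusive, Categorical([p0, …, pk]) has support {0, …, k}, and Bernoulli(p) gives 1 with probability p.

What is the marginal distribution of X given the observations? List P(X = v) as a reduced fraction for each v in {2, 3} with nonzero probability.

Enumerate traces; 6 have nonzero weight after conditioning:
  (Z=0, X=3, Y=0) weight 1/10
  (Z=0, X=3, Y=1) weight 1/40
  (Z=1, X=2, Y=0) weight 1/80
  (Z=1, X=2, Y=1) weight 1/20
  (Z=3, X=3, Y=0) weight 1/10
  (Z=3, X=3, Y=1) weight 1/40
Group by X:
  weight(X=2) = 1/16
  weight(X=3) = 1/4
Total weight = 1/16 + 1/4 = 5/16
P(X=2 | obs) = 1/16 / 5/16 = 1/5
P(X=3 | obs) = 1/4 / 5/16 = 4/5

P(X=2) = 1/5, P(X=3) = 4/5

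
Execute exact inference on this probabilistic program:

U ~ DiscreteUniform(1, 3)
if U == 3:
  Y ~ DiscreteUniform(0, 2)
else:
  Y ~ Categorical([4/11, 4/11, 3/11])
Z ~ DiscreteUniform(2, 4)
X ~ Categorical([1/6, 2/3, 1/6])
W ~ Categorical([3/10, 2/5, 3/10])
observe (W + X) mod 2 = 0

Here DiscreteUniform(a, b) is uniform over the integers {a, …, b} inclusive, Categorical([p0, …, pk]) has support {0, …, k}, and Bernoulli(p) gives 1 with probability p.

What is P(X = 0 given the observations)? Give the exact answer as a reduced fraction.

Enumerate traces; 135 have nonzero weight after conditioning:
  (U=1, Y=0, Z=2, X=0, W=0) weight 1/495
  (U=1, Y=0, Z=2, X=0, W=2) weight 1/495
  (U=1, Y=0, Z=2, X=1, W=1) weight 16/1485
  (U=1, Y=0, Z=2, X=2, W=0) weight 1/495
  (U=1, Y=0, Z=2, X=2, W=2) weight 1/495
  (U=1, Y=0, Z=3, X=0, W=0) weight 1/495
  (U=1, Y=0, Z=3, X=0, W=2) weight 1/495
  (U=1, Y=0, Z=3, X=1, W=1) weight 16/1485
  … 127 more
Group by X:
  weight(X=0) = 1/10
  weight(X=1) = 4/15
  weight(X=2) = 1/10
Total weight = 1/10 + 4/15 + 1/10 = 7/15
P(X=0 | obs) = 1/10 / 7/15 = 3/14
P(X=1 | obs) = 4/15 / 7/15 = 4/7
P(X=2 | obs) = 1/10 / 7/15 = 3/14

P(X = 0 | obs) = 3/14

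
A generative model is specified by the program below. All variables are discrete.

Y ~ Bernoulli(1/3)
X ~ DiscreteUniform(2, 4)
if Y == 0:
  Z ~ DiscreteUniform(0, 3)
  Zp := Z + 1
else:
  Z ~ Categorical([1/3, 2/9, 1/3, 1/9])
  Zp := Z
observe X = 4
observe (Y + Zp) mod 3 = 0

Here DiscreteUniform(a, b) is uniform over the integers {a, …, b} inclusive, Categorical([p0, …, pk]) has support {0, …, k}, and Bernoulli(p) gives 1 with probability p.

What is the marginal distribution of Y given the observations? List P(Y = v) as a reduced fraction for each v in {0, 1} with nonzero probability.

Enumerate traces; 2 have nonzero weight after conditioning:
  (Y=0, X=4, Z=2) weight 1/18
  (Y=1, X=4, Z=2) weight 1/27
Group by Y:
  weight(Y=0) = 1/18
  weight(Y=1) = 1/27
Total weight = 1/18 + 1/27 = 5/54
P(Y=0 | obs) = 1/18 / 5/54 = 3/5
P(Y=1 | obs) = 1/27 / 5/54 = 2/5

P(Y=0) = 3/5, P(Y=1) = 2/5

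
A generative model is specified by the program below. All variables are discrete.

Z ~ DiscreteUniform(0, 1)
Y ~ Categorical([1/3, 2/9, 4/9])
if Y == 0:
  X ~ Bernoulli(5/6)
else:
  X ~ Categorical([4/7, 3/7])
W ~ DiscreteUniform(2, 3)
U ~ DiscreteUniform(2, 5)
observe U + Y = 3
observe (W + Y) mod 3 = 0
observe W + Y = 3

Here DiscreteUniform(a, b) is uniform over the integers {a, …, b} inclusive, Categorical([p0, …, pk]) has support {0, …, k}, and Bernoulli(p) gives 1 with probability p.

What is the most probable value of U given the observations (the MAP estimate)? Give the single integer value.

Enumerate traces; 8 have nonzero weight after conditioning:
  (Z=0, Y=0, X=0, W=3, U=3) weight 1/288
  (Z=0, Y=0, X=1, W=3, U=3) weight 5/288
  (Z=0, Y=1, X=0, W=2, U=2) weight 1/126
  (Z=0, Y=1, X=1, W=2, U=2) weight 1/168
  (Z=1, Y=0, X=0, W=3, U=3) weight 1/288
  (Z=1, Y=0, X=1, W=3, U=3) weight 5/288
  (Z=1, Y=1, X=0, W=2, U=2) weight 1/126
  (Z=1, Y=1, X=1, W=2, U=2) weight 1/168
Group by U:
  weight(U=2) = 1/36
  weight(U=3) = 1/24
Total weight = 1/36 + 1/24 = 5/72
P(U=2 | obs) = 1/36 / 5/72 = 2/5
P(U=3 | obs) = 1/24 / 5/72 = 3/5
argmax = 3

argmax_v P(U = v | obs) = 3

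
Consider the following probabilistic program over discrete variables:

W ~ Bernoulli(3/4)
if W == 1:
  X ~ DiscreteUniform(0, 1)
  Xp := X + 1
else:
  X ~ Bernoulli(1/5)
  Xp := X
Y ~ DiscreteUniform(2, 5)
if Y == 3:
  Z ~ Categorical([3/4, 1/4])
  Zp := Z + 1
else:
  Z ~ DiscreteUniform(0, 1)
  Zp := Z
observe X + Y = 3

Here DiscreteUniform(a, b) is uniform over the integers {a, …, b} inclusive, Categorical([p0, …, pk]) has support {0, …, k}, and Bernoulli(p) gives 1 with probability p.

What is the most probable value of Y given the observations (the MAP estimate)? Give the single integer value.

argmax_v P(Y = v | obs) = 3

Enumerate traces; 8 have nonzero weight after conditioning:
  (W=0, X=0, Y=3, Z=0) weight 3/80
  (W=0, X=0, Y=3, Z=1) weight 1/80
  (W=0, X=1, Y=2, Z=0) weight 1/160
  (W=0, X=1, Y=2, Z=1) weight 1/160
  (W=1, X=0, Y=3, Z=0) weight 9/128
  (W=1, X=0, Y=3, Z=1) weight 3/128
  (W=1, X=1, Y=2, Z=0) weight 3/64
  (W=1, X=1, Y=2, Z=1) weight 3/64
Group by Y:
  weight(Y=2) = 17/160
  weight(Y=3) = 23/160
Total weight = 17/160 + 23/160 = 1/4
P(Y=2 | obs) = 17/160 / 1/4 = 17/40
P(Y=3 | obs) = 23/160 / 1/4 = 23/40
argmax = 3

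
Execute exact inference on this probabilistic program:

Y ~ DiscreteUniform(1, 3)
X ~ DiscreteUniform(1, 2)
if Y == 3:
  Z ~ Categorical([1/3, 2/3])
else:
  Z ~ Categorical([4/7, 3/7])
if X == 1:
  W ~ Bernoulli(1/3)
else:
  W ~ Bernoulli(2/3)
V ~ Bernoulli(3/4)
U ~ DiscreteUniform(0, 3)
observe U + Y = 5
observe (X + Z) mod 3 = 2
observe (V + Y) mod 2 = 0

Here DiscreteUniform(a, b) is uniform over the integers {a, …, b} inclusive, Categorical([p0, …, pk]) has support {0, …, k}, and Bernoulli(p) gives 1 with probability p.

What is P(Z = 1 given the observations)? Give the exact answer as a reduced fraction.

Enumerate traces; 8 have nonzero weight after conditioning:
  (Y=2, X=1, Z=1, W=0, V=0, U=3) weight 1/336
  (Y=2, X=1, Z=1, W=1, V=0, U=3) weight 1/672
  (Y=2, X=2, Z=0, W=0, V=0, U=3) weight 1/504
  (Y=2, X=2, Z=0, W=1, V=0, U=3) weight 1/252
  (Y=3, X=1, Z=1, W=0, V=1, U=2) weight 1/72
  (Y=3, X=1, Z=1, W=1, V=1, U=2) weight 1/144
  (Y=3, X=2, Z=0, W=0, V=1, U=2) weight 1/288
  (Y=3, X=2, Z=0, W=1, V=1, U=2) weight 1/144
Group by Z:
  weight(Z=0) = 11/672
  weight(Z=1) = 17/672
Total weight = 11/672 + 17/672 = 1/24
P(Z=0 | obs) = 11/672 / 1/24 = 11/28
P(Z=1 | obs) = 17/672 / 1/24 = 17/28

P(Z = 1 | obs) = 17/28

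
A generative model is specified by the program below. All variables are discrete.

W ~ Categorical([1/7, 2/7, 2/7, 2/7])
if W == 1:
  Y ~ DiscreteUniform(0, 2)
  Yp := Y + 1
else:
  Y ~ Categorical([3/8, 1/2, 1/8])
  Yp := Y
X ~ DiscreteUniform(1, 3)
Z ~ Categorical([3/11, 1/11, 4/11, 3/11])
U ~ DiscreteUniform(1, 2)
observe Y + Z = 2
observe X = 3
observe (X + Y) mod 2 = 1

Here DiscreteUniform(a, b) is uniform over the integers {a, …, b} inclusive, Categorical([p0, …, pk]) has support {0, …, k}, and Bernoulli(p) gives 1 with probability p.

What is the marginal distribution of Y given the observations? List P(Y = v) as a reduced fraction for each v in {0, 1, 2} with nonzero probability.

P(Y=0) = 244/337, P(Y=2) = 93/337

Enumerate traces; 16 have nonzero weight after conditioning:
  (W=0, Y=0, X=3, Z=2, U=1) weight 1/308
  (W=0, Y=0, X=3, Z=2, U=2) weight 1/308
  (W=0, Y=2, X=3, Z=0, U=1) weight 1/1232
  (W=0, Y=2, X=3, Z=0, U=2) weight 1/1232
  (W=1, Y=0, X=3, Z=2, U=1) weight 4/693
  (W=1, Y=0, X=3, Z=2, U=2) weight 4/693
  (W=1, Y=2, X=3, Z=0, U=1) weight 1/231
  (W=1, Y=2, X=3, Z=0, U=2) weight 1/231
  … 8 more
Group by Y:
  weight(Y=0) = 61/1386
  weight(Y=2) = 31/1848
Total weight = 61/1386 + 31/1848 = 337/5544
P(Y=0 | obs) = 61/1386 / 337/5544 = 244/337
P(Y=2 | obs) = 31/1848 / 337/5544 = 93/337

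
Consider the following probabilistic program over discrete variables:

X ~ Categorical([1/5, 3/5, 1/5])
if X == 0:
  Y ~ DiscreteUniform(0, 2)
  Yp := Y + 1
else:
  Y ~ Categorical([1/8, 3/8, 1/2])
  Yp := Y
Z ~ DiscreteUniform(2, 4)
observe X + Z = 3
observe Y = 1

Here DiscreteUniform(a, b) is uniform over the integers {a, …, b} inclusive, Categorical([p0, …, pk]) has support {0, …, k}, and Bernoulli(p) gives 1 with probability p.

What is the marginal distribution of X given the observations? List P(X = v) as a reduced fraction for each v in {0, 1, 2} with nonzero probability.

Enumerate traces; 2 have nonzero weight after conditioning:
  (X=0, Y=1, Z=3) weight 1/45
  (X=1, Y=1, Z=2) weight 3/40
Group by X:
  weight(X=0) = 1/45
  weight(X=1) = 3/40
Total weight = 1/45 + 3/40 = 7/72
P(X=0 | obs) = 1/45 / 7/72 = 8/35
P(X=1 | obs) = 3/40 / 7/72 = 27/35

P(X=0) = 8/35, P(X=1) = 27/35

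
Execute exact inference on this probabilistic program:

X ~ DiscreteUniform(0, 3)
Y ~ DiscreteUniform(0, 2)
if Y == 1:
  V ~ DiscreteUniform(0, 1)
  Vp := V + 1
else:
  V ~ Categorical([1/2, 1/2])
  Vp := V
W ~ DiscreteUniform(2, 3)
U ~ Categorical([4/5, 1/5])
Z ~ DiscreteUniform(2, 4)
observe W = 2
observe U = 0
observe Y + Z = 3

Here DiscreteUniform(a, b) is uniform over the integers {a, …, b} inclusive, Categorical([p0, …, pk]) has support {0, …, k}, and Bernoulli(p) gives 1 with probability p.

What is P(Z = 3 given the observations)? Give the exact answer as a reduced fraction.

Enumerate traces; 16 have nonzero weight after conditioning:
  (X=0, Y=0, V=0, W=2, U=0, Z=3) weight 1/180
  (X=0, Y=0, V=1, W=2, U=0, Z=3) weight 1/180
  (X=0, Y=1, V=0, W=2, U=0, Z=2) weight 1/180
  (X=0, Y=1, V=1, W=2, U=0, Z=2) weight 1/180
  (X=1, Y=0, V=0, W=2, U=0, Z=3) weight 1/180
  (X=1, Y=0, V=1, W=2, U=0, Z=3) weight 1/180
  (X=1, Y=1, V=0, W=2, U=0, Z=2) weight 1/180
  (X=1, Y=1, V=1, W=2, U=0, Z=2) weight 1/180
  … 8 more
Group by Z:
  weight(Z=2) = 2/45
  weight(Z=3) = 2/45
Total weight = 2/45 + 2/45 = 4/45
P(Z=2 | obs) = 2/45 / 4/45 = 1/2
P(Z=3 | obs) = 2/45 / 4/45 = 1/2

P(Z = 3 | obs) = 1/2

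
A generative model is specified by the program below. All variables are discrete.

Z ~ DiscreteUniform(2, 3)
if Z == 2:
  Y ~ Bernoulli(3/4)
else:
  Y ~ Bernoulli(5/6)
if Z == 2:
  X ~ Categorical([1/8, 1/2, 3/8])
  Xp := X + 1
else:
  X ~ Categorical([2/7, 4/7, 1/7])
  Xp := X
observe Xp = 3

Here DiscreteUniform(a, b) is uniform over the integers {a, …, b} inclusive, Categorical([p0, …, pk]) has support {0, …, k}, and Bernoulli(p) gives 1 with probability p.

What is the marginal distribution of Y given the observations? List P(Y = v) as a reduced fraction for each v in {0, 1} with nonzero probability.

Enumerate traces; 2 have nonzero weight after conditioning:
  (Z=2, Y=0, X=2) weight 3/64
  (Z=2, Y=1, X=2) weight 9/64
Group by Y:
  weight(Y=0) = 3/64
  weight(Y=1) = 9/64
Total weight = 3/64 + 9/64 = 3/16
P(Y=0 | obs) = 3/64 / 3/16 = 1/4
P(Y=1 | obs) = 9/64 / 3/16 = 3/4

P(Y=0) = 1/4, P(Y=1) = 3/4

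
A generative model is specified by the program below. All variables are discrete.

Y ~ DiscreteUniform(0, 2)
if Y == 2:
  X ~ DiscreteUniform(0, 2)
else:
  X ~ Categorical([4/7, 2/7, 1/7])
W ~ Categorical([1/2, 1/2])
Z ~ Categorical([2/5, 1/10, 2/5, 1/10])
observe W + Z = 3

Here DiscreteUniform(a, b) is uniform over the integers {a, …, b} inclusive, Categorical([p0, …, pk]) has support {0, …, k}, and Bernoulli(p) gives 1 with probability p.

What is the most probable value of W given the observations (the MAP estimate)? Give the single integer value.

argmax_v P(W = v | obs) = 1

Enumerate traces; 18 have nonzero weight after conditioning:
  (Y=0, X=0, W=0, Z=3) weight 1/105
  (Y=0, X=0, W=1, Z=2) weight 4/105
  (Y=0, X=1, W=0, Z=3) weight 1/210
  (Y=0, X=1, W=1, Z=2) weight 2/105
  (Y=0, X=2, W=0, Z=3) weight 1/420
  (Y=0, X=2, W=1, Z=2) weight 1/105
  (Y=1, X=0, W=0, Z=3) weight 1/105
  (Y=1, X=0, W=1, Z=2) weight 4/105
  … 10 more
Group by W:
  weight(W=0) = 1/20
  weight(W=1) = 1/5
Total weight = 1/20 + 1/5 = 1/4
P(W=0 | obs) = 1/20 / 1/4 = 1/5
P(W=1 | obs) = 1/5 / 1/4 = 4/5
argmax = 1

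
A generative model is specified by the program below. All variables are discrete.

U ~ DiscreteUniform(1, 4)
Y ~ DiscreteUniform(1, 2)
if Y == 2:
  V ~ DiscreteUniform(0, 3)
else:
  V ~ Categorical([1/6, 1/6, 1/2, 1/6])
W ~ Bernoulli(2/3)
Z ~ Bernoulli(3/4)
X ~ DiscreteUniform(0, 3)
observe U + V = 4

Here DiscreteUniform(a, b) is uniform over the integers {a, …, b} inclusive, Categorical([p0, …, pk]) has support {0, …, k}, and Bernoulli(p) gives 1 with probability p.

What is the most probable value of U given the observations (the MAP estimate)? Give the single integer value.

Enumerate traces; 128 have nonzero weight after conditioning:
  (U=1, Y=1, V=3, W=0, Z=0, X=0) weight 1/2304
  (U=1, Y=1, V=3, W=0, Z=0, X=1) weight 1/2304
  (U=1, Y=1, V=3, W=0, Z=0, X=2) weight 1/2304
  (U=1, Y=1, V=3, W=0, Z=0, X=3) weight 1/2304
  (U=1, Y=1, V=3, W=0, Z=1, X=0) weight 1/768
  (U=1, Y=1, V=3, W=0, Z=1, X=1) weight 1/768
  (U=1, Y=1, V=3, W=0, Z=1, X=2) weight 1/768
  (U=1, Y=1, V=3, W=0, Z=1, X=3) weight 1/768
  (U=2, Y=1, V=2, W=0, Z=0, X=0) weight 1/768
  (U=3, Y=1, V=1, W=0, Z=0, X=0) weight 1/2304
  … 118 more
Group by U:
  weight(U=1) = 5/96
  weight(U=2) = 3/32
  weight(U=3) = 5/96
  weight(U=4) = 5/96
Total weight = 5/96 + 3/32 + 5/96 + 5/96 = 1/4
P(U=1 | obs) = 5/96 / 1/4 = 5/24
P(U=2 | obs) = 3/32 / 1/4 = 3/8
P(U=3 | obs) = 5/96 / 1/4 = 5/24
P(U=4 | obs) = 5/96 / 1/4 = 5/24
argmax = 2

argmax_v P(U = v | obs) = 2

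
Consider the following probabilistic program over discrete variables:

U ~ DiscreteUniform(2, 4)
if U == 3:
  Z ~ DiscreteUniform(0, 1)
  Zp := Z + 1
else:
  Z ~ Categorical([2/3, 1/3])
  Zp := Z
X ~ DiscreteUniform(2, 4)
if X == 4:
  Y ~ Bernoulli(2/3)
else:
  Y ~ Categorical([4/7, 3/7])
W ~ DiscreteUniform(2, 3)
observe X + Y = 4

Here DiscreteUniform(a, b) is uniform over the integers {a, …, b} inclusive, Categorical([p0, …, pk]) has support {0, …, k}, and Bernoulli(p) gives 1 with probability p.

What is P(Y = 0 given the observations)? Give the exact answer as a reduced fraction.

Enumerate traces; 24 have nonzero weight after conditioning:
  (U=2, Z=0, X=3, Y=1, W=2) weight 1/63
  (U=2, Z=0, X=3, Y=1, W=3) weight 1/63
  (U=2, Z=0, X=4, Y=0, W=2) weight 1/81
  (U=2, Z=0, X=4, Y=0, W=3) weight 1/81
  (U=2, Z=1, X=3, Y=1, W=2) weight 1/126
  (U=2, Z=1, X=3, Y=1, W=3) weight 1/126
  (U=2, Z=1, X=4, Y=0, W=2) weight 1/162
  (U=2, Z=1, X=4, Y=0, W=3) weight 1/162
  … 16 more
Group by Y:
  weight(Y=0) = 1/9
  weight(Y=1) = 1/7
Total weight = 1/9 + 1/7 = 16/63
P(Y=0 | obs) = 1/9 / 16/63 = 7/16
P(Y=1 | obs) = 1/7 / 16/63 = 9/16

P(Y = 0 | obs) = 7/16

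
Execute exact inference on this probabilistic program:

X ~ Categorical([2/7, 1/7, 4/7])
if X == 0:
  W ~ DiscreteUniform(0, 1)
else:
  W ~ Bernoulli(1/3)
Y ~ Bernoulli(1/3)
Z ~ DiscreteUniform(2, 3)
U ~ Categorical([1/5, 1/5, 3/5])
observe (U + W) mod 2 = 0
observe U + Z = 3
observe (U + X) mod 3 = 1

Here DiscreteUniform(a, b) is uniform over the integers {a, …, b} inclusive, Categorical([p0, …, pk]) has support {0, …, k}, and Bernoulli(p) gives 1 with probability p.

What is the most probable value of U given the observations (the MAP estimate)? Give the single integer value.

argmax_v P(U = v | obs) = 1

Enumerate traces; 4 have nonzero weight after conditioning:
  (X=0, W=1, Y=0, Z=2, U=1) weight 1/105
  (X=0, W=1, Y=1, Z=2, U=1) weight 1/210
  (X=1, W=0, Y=0, Z=3, U=0) weight 2/315
  (X=1, W=0, Y=1, Z=3, U=0) weight 1/315
Group by U:
  weight(U=0) = 1/105
  weight(U=1) = 1/70
Total weight = 1/105 + 1/70 = 1/42
P(U=0 | obs) = 1/105 / 1/42 = 2/5
P(U=1 | obs) = 1/70 / 1/42 = 3/5
argmax = 1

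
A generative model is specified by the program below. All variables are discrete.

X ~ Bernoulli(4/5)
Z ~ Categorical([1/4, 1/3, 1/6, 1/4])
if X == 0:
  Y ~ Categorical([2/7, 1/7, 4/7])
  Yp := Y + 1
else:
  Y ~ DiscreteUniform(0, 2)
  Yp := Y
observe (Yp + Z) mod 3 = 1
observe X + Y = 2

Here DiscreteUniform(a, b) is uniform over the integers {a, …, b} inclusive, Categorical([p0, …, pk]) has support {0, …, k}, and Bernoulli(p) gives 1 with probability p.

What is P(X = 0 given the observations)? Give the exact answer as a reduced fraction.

Enumerate traces; 3 have nonzero weight after conditioning:
  (X=0, Z=1, Y=2) weight 4/105
  (X=1, Z=0, Y=1) weight 1/15
  (X=1, Z=3, Y=1) weight 1/15
Group by X:
  weight(X=0) = 4/105
  weight(X=1) = 2/15
Total weight = 4/105 + 2/15 = 6/35
P(X=0 | obs) = 4/105 / 6/35 = 2/9
P(X=1 | obs) = 2/15 / 6/35 = 7/9

P(X = 0 | obs) = 2/9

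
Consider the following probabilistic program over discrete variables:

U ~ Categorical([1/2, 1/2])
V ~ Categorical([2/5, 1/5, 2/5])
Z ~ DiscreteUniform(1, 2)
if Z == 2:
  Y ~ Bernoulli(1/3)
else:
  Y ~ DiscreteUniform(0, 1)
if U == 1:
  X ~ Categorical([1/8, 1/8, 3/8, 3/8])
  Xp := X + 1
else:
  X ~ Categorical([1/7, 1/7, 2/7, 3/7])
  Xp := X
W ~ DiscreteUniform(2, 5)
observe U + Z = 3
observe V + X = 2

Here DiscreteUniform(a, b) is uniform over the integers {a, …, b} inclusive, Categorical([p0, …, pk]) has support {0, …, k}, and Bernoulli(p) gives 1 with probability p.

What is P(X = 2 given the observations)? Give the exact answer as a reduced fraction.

Enumerate traces; 24 have nonzero weight after conditioning:
  (U=1, V=0, Z=2, Y=0, X=2, W=2) weight 1/160
  (U=1, V=0, Z=2, Y=0, X=2, W=3) weight 1/160
  (U=1, V=0, Z=2, Y=0, X=2, W=4) weight 1/160
  (U=1, V=0, Z=2, Y=0, X=2, W=5) weight 1/160
  (U=1, V=0, Z=2, Y=1, X=2, W=2) weight 1/320
  (U=1, V=0, Z=2, Y=1, X=2, W=3) weight 1/320
  (U=1, V=0, Z=2, Y=1, X=2, W=4) weight 1/320
  (U=1, V=0, Z=2, Y=1, X=2, W=5) weight 1/320
  (U=1, V=1, Z=2, Y=0, X=1, W=2) weight 1/960
  (U=1, V=2, Z=2, Y=0, X=0, W=2) weight 1/480
  … 14 more
Group by X:
  weight(X=0) = 1/80
  weight(X=1) = 1/160
  weight(X=2) = 3/80
Total weight = 1/80 + 1/160 + 3/80 = 9/160
P(X=0 | obs) = 1/80 / 9/160 = 2/9
P(X=1 | obs) = 1/160 / 9/160 = 1/9
P(X=2 | obs) = 3/80 / 9/160 = 2/3

P(X = 2 | obs) = 2/3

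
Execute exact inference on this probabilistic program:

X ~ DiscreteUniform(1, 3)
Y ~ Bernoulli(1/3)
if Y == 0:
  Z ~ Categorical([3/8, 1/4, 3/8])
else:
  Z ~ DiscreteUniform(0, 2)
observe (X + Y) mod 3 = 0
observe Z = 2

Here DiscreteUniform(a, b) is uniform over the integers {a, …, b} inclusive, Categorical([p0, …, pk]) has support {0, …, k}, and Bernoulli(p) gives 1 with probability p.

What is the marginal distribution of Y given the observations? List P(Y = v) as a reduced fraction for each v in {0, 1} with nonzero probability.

Enumerate traces; 2 have nonzero weight after conditioning:
  (X=2, Y=1, Z=2) weight 1/27
  (X=3, Y=0, Z=2) weight 1/12
Group by Y:
  weight(Y=0) = 1/12
  weight(Y=1) = 1/27
Total weight = 1/12 + 1/27 = 13/108
P(Y=0 | obs) = 1/12 / 13/108 = 9/13
P(Y=1 | obs) = 1/27 / 13/108 = 4/13

P(Y=0) = 9/13, P(Y=1) = 4/13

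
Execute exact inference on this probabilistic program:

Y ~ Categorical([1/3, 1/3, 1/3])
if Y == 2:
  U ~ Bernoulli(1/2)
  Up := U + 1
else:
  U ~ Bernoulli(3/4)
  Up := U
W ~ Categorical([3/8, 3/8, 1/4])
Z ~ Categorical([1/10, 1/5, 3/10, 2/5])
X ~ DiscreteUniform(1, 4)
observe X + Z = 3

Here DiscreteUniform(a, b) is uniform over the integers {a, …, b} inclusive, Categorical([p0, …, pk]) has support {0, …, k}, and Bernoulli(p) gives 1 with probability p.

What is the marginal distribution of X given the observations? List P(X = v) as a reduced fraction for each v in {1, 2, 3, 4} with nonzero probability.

Enumerate traces; 54 have nonzero weight after conditioning:
  (Y=0, U=0, W=0, Z=0, X=3) weight 1/1280
  (Y=0, U=0, W=0, Z=1, X=2) weight 1/640
  (Y=0, U=0, W=0, Z=2, X=1) weight 3/1280
  (Y=0, U=0, W=1, Z=0, X=3) weight 1/1280
  (Y=0, U=0, W=1, Z=1, X=2) weight 1/640
  (Y=0, U=0, W=1, Z=2, X=1) weight 3/1280
  (Y=0, U=0, W=2, Z=0, X=3) weight 1/1920
  (Y=0, U=0, W=2, Z=1, X=2) weight 1/960
  … 46 more
Group by X:
  weight(X=1) = 3/40
  weight(X=2) = 1/20
  weight(X=3) = 1/40
Total weight = 3/40 + 1/20 + 1/40 = 3/20
P(X=1 | obs) = 3/40 / 3/20 = 1/2
P(X=2 | obs) = 1/20 / 3/20 = 1/3
P(X=3 | obs) = 1/40 / 3/20 = 1/6

P(X=1) = 1/2, P(X=2) = 1/3, P(X=3) = 1/6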